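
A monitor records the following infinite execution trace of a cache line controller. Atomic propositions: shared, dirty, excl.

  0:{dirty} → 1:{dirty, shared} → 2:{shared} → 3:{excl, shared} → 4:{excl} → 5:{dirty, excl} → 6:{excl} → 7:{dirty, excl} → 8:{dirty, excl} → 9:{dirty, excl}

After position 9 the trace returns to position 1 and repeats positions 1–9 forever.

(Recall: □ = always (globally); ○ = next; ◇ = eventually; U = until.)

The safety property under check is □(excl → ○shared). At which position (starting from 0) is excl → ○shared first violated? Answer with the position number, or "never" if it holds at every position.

Check excl → ○shared at each position in order: 0 ✓, 1 ✓, 2 ✓.
At position 3 the labels are {excl, shared} and the next position 4 has {excl}, so excl → ○shared is false there. This is the first violation.

3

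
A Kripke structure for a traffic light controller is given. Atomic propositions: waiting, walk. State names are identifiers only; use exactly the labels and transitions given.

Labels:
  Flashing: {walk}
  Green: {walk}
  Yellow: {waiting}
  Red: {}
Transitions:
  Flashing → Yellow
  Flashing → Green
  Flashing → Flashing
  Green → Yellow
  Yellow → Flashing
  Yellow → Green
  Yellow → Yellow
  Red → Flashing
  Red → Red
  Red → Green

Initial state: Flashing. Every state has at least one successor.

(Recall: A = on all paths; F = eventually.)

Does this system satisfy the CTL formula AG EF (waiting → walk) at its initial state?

States satisfying EF (waiting → walk): {Flashing, Green, Yellow, Red}.
States satisfying AG EF (waiting → walk): {Flashing, Green, Yellow, Red}.
Every state reachable from Flashing satisfies EF (waiting → walk).
Flashing ∈ Sat(AG EF (waiting → walk)).

Yes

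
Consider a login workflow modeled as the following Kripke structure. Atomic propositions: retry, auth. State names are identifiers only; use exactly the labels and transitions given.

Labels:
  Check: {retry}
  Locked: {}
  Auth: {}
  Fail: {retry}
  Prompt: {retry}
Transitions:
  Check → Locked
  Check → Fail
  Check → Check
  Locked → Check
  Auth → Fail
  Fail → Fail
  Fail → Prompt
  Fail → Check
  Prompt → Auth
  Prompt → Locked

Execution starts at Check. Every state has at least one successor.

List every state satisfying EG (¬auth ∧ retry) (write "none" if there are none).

{Check, Fail}

States satisfying ¬auth ∧ retry: {Check, Fail, Prompt}.
States satisfying EG (¬auth ∧ retry): {Check, Fail}.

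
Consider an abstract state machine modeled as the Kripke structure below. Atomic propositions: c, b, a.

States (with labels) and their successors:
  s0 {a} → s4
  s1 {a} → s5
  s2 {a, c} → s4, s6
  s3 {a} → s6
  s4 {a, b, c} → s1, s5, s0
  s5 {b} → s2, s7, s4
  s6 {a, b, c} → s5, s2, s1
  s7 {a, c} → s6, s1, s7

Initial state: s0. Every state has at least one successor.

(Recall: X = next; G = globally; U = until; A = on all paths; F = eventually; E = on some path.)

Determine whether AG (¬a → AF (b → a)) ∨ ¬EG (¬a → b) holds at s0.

Satisfied

States satisfying ¬a → AF (b → a): {s0, s1, s2, s3, s4, s5, s6, s7}.
States satisfying AG (¬a → AF (b → a)): {s0, s1, s2, s3, s4, s5, s6, s7}.
States satisfying ¬a → b: {s0, s1, s2, s3, s4, s5, s6, s7}.
States satisfying EG (¬a → b): {s0, s1, s2, s3, s4, s5, s6, s7}.
States satisfying ¬EG (¬a → b): ∅.
States satisfying AG (¬a → AF (b → a)) ∨ ¬EG (¬a → b): {s0, s1, s2, s3, s4, s5, s6, s7}.
s0 ∈ Sat(AG (¬a → AF (b → a)) ∨ ¬EG (¬a → b)).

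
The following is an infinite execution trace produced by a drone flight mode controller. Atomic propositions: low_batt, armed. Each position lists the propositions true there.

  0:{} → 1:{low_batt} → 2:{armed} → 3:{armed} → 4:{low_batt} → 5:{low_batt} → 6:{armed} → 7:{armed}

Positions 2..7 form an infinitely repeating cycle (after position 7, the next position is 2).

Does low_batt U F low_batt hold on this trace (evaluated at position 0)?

Holds

Walking from position 0: F low_batt first holds at position 0, and low_batt holds at every earlier position along the way, so low_batt U F low_batt holds.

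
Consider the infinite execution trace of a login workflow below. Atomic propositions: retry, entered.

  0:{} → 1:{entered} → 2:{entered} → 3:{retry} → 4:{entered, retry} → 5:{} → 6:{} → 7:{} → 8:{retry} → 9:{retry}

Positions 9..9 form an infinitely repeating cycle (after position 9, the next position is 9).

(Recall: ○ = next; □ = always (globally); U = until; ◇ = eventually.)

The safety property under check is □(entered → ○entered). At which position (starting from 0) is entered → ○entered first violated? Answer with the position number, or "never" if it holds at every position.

2

Check entered → ○entered at each position in order: 0 ✓, 1 ✓.
At position 2 the labels are {entered} and the next position 3 has {retry}, so entered → ○entered is false there. This is the first violation.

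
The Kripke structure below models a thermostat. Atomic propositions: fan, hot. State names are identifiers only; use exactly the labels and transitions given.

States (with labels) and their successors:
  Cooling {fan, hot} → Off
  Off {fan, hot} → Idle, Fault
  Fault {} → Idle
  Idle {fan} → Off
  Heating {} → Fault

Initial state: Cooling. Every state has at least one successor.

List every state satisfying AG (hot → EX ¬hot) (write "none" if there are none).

{Off, Fault, Idle, Heating}

States satisfying hot → EX ¬hot: {Off, Fault, Idle, Heating}.
States satisfying AG (hot → EX ¬hot): {Off, Fault, Idle, Heating}.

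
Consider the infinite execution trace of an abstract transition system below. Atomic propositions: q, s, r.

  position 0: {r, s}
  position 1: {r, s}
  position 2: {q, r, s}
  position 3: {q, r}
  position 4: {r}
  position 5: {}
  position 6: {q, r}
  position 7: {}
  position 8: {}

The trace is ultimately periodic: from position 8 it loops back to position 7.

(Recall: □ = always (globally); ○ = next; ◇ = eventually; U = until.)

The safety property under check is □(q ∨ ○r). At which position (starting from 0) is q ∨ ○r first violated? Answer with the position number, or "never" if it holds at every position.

4

Check q ∨ ○r at each position in order: 0 ✓, 1 ✓, 2 ✓, 3 ✓.
At position 4 the labels are {r} and the next position 5 has {}, so q ∨ ○r is false there. This is the first violation.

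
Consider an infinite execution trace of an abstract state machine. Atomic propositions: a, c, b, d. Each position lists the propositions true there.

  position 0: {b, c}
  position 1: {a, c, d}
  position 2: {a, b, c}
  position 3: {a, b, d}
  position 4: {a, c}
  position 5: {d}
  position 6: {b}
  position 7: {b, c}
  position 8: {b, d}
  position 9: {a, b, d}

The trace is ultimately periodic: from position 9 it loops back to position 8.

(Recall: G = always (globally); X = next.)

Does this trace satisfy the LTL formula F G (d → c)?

G (d → c) is false at every position 0..9, so it never becomes true and F G (d → c) fails.

Does not hold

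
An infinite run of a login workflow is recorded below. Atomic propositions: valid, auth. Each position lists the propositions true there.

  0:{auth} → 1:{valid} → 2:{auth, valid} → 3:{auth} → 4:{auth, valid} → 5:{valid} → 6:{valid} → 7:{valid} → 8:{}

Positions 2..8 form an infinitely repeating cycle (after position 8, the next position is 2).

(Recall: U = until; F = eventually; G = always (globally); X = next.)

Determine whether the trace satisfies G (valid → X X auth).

valid → X X auth must hold at every position from 0 onward. It fails at position 4, so G (valid → X X auth) is false.
Positions where valid holds: 1, 2, 4, 5, 6, 7.
Check X X auth at each: 1→ok, 2→ok, 4→fails, 5→fails, 6→fails, 7→ok.

Violated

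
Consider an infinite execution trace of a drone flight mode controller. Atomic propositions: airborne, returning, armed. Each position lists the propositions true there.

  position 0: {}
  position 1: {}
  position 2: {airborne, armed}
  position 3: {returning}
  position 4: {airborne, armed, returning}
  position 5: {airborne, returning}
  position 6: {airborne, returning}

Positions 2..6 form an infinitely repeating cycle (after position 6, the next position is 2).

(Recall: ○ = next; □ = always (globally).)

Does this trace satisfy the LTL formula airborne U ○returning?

Does not hold

Walking from position 0: at position 0, ○returning has not yet held and airborne fails, so airborne U ○returning is false.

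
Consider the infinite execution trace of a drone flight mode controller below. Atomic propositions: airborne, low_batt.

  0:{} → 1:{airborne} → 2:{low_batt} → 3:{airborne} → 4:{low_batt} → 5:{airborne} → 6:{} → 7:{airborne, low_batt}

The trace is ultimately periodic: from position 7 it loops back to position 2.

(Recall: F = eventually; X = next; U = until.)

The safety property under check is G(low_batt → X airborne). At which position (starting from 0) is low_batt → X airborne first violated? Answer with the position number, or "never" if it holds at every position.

Check low_batt → X airborne at each position in order: 0 ✓, 1 ✓, 2 ✓, 3 ✓, 4 ✓, 5 ✓, 6 ✓.
At position 7 the labels are {airborne, low_batt} and the next position 2 has {low_batt}, so low_batt → X airborne is false there. This is the first violation.

7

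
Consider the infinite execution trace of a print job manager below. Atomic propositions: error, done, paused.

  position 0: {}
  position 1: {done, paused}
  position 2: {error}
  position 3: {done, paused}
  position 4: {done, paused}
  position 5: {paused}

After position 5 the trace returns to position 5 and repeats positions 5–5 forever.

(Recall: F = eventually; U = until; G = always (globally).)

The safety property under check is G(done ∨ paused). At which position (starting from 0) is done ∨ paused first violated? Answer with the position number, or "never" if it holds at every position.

At position 0 the labels are {}, so done ∨ paused is false there. This is the first violation.

0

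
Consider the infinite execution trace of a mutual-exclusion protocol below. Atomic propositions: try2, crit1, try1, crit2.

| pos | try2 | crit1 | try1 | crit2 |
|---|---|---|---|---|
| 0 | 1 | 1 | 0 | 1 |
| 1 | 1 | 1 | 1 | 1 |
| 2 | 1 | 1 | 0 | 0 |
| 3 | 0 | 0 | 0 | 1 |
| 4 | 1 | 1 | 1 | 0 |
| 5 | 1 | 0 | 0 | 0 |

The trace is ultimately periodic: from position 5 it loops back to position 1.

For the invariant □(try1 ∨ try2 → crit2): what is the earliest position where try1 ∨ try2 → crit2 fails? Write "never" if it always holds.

2

Check try1 ∨ try2 → crit2 at each position in order: 0 ✓, 1 ✓.
At position 2 the labels are {crit1, try2}, so try1 ∨ try2 → crit2 is false there. This is the first violation.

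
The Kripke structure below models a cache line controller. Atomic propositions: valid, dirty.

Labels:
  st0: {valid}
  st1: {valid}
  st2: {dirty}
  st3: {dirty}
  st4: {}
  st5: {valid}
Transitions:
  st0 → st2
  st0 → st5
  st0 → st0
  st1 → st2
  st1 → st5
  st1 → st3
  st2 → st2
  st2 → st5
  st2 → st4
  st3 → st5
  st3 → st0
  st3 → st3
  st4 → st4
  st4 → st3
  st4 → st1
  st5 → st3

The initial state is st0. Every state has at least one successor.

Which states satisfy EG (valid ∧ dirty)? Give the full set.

States satisfying valid ∧ dirty: ∅.
States satisfying EG (valid ∧ dirty): ∅.

none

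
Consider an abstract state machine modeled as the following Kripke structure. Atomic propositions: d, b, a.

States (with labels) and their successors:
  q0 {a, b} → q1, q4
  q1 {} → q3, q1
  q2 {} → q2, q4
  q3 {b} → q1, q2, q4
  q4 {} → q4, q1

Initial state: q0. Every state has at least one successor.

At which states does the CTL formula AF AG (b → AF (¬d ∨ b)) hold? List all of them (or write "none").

States satisfying AG (b → AF (¬d ∨ b)): {q0, q1, q2, q3, q4}.
States satisfying AF AG (b → AF (¬d ∨ b)): {q0, q1, q2, q3, q4}.

{q0, q1, q2, q3, q4}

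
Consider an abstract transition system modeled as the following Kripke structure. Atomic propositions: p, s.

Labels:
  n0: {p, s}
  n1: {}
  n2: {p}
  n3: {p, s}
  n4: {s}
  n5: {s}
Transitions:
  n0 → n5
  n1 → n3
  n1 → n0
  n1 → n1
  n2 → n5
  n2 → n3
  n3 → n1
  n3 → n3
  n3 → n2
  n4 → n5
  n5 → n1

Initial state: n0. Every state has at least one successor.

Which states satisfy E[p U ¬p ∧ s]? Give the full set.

{n0, n2, n3, n4, n5}

States satisfying p: {n0, n2, n3}.
States satisfying ¬p ∧ s: {n4, n5}.
States satisfying E[p U ¬p ∧ s]: {n0, n2, n3, n4, n5}.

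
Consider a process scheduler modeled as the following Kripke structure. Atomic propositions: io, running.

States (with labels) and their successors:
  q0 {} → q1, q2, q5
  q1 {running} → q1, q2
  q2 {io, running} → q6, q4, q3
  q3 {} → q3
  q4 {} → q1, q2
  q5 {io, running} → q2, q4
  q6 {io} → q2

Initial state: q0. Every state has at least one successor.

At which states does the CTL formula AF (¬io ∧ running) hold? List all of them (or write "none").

States satisfying ¬io ∧ running: {q1}.
States satisfying AF (¬io ∧ running): {q1}.

{q1}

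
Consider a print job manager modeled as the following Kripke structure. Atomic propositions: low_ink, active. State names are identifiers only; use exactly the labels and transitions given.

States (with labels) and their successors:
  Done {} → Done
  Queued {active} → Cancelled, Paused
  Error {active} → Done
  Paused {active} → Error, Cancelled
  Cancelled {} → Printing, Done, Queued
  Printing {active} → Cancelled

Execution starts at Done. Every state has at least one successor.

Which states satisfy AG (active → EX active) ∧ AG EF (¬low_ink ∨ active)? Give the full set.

{Done}

States satisfying active → EX active: {Done, Queued, Paused, Cancelled}.
States satisfying AG (active → EX active): {Done}.
States satisfying EF (¬low_ink ∨ active): {Done, Queued, Error, Paused, Cancelled, Printing}.
States satisfying AG EF (¬low_ink ∨ active): {Done, Queued, Error, Paused, Cancelled, Printing}.
States satisfying AG (active → EX active) ∧ AG EF (¬low_ink ∨ active): {Done}.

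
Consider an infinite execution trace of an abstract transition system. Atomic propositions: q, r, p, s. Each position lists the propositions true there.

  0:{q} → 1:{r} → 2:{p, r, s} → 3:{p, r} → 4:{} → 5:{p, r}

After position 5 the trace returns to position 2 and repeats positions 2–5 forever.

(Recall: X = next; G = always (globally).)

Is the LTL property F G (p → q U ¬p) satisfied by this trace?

Does not hold

G (p → q U ¬p) is false at every position 0..5, so it never becomes true and F G (p → q U ¬p) fails.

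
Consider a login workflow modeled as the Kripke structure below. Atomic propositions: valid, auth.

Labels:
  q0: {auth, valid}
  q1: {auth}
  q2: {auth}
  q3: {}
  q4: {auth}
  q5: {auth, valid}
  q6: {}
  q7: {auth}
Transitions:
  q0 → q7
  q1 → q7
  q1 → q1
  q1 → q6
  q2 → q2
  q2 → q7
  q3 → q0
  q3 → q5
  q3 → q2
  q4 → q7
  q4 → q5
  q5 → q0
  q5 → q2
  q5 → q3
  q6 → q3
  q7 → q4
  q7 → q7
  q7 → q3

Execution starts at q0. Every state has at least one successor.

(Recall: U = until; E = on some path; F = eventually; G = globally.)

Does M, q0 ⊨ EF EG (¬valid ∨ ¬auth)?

States satisfying EG (¬valid ∨ ¬auth): {q1, q2, q3, q4, q6, q7}.
States satisfying EF EG (¬valid ∨ ¬auth): {q0, q1, q2, q3, q4, q5, q6, q7}.
Some path from q0 reaches a state where EG (¬valid ∨ ¬auth) holds.
q0 ∈ Sat(EF EG (¬valid ∨ ¬auth)).

Satisfied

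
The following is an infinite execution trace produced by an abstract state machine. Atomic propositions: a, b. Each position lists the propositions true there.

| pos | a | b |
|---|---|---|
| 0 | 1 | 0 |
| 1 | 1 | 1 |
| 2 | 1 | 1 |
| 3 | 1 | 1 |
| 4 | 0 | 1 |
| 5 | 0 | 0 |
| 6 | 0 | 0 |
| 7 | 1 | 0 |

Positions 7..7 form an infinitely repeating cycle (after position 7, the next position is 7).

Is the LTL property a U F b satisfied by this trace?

Walking from position 0: F b first holds at position 0, and a holds at every earlier position along the way, so a U F b holds.

Holds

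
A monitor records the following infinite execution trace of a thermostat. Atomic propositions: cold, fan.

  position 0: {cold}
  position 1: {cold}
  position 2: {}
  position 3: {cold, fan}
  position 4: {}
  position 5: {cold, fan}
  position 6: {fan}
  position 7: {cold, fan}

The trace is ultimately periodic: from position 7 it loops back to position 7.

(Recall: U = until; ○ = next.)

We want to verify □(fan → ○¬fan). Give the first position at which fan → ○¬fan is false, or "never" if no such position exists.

5

Check fan → ○¬fan at each position in order: 0 ✓, 1 ✓, 2 ✓, 3 ✓, 4 ✓.
At position 5 the labels are {cold, fan} and the next position 6 has {fan}, so fan → ○¬fan is false there. This is the first violation.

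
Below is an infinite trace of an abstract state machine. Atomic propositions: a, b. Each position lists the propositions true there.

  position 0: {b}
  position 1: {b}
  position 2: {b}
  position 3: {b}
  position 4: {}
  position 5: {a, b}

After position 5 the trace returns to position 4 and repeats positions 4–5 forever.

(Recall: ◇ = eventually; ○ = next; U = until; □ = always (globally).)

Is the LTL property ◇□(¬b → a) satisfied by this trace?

Violated

□(¬b → a) is false at every position 0..5, so it never becomes true and ◇□(¬b → a) fails.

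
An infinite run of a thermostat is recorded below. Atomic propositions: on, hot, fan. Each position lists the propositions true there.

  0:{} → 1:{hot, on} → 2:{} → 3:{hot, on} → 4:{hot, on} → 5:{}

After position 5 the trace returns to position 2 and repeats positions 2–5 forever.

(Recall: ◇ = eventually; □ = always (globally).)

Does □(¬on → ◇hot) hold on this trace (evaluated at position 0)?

Yes

¬on → ◇hot holds at every position 0..5, and those are all positions ever visited, so □(¬on → ◇hot) holds.
Positions where ¬on holds: 0, 2, 5.
Check ◇hot at each: 0→ok, 2→ok, 5→ok.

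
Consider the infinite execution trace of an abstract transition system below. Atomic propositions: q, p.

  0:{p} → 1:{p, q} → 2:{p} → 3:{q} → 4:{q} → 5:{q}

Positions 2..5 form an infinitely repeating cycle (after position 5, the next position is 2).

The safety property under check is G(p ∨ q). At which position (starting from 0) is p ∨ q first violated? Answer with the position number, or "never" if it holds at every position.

never

p ∨ q holds at every position 0..5, and those are all the positions the trace ever visits, so the invariant G(p ∨ q) is never violated.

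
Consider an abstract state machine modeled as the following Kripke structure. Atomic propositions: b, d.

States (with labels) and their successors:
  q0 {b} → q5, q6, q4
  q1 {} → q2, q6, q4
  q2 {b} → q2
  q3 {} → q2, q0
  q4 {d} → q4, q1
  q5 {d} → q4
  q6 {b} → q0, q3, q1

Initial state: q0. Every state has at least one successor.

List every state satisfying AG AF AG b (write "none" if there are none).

{q2}

States satisfying AF AG b: {q2}.
States satisfying AG AF AG b: {q2}.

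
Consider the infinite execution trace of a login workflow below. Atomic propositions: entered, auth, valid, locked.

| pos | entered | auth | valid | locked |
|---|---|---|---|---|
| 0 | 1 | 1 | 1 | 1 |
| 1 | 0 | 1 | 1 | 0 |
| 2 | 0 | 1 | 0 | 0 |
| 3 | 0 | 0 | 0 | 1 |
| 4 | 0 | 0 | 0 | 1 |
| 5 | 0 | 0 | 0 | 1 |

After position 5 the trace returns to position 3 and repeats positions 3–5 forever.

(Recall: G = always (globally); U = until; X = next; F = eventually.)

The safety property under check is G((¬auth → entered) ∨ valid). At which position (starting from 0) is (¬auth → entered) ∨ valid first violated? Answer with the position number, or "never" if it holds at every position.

Check (¬auth → entered) ∨ valid at each position in order: 0 ✓, 1 ✓, 2 ✓.
At position 3 the labels are {locked}, so (¬auth → entered) ∨ valid is false there. This is the first violation.

3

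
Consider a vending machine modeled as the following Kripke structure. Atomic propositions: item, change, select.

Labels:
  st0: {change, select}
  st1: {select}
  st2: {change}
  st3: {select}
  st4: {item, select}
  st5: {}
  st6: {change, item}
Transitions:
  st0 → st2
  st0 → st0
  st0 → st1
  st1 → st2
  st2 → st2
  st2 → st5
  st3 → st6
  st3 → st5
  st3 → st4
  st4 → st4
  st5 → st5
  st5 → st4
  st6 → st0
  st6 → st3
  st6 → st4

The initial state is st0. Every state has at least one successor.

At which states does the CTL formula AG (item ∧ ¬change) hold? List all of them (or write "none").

States satisfying item ∧ ¬change: {st4}.
States satisfying AG (item ∧ ¬change): {st4}.

{st4}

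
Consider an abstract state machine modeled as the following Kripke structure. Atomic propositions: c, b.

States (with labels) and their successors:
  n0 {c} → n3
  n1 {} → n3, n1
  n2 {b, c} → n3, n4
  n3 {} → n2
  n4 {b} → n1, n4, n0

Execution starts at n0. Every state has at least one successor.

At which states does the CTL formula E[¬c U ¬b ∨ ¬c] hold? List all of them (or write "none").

States satisfying ¬c: {n1, n3, n4}.
States satisfying ¬b ∨ ¬c: {n0, n1, n3, n4}.
States satisfying E[¬c U ¬b ∨ ¬c]: {n0, n1, n3, n4}.

{n0, n1, n3, n4}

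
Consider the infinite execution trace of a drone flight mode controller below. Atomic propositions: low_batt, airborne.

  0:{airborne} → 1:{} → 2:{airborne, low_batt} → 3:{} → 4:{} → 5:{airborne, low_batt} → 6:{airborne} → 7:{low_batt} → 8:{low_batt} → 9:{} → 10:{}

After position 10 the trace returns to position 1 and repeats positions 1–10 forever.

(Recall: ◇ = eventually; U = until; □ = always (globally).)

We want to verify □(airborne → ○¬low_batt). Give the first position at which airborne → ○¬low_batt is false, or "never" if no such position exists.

6

Check airborne → ○¬low_batt at each position in order: 0 ✓, 1 ✓, 2 ✓, 3 ✓, 4 ✓, 5 ✓.
At position 6 the labels are {airborne} and the next position 7 has {low_batt}, so airborne → ○¬low_batt is false there. This is the first violation.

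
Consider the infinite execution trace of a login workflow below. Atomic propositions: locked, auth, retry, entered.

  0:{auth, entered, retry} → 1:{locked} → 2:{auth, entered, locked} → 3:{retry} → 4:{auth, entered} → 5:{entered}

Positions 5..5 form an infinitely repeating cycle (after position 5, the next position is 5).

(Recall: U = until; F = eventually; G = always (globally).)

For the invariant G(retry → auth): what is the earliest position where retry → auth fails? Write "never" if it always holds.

Check retry → auth at each position in order: 0 ✓, 1 ✓, 2 ✓.
At position 3 the labels are {retry}, so retry → auth is false there. This is the first violation.

3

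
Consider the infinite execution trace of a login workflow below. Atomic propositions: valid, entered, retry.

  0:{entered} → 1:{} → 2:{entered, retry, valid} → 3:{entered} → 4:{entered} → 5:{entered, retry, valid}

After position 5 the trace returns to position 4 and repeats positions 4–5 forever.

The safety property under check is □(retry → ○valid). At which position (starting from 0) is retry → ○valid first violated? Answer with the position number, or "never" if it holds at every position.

Check retry → ○valid at each position in order: 0 ✓, 1 ✓.
At position 2 the labels are {entered, retry, valid} and the next position 3 has {entered}, so retry → ○valid is false there. This is the first violation.

2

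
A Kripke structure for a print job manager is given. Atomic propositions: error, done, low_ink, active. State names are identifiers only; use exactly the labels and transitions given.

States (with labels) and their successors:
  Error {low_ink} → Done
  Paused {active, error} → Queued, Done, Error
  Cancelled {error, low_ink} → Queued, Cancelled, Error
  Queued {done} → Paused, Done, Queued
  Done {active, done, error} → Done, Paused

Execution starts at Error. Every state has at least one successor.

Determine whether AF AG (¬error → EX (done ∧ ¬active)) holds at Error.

No

States satisfying AG (¬error → EX (done ∧ ¬active)): ∅.
States satisfying AF AG (¬error → EX (done ∧ ¬active)): ∅.
There is a path from Error along which AG (¬error → EX (done ∧ ¬active)) never holds.
Error ∉ Sat(AF AG (¬error → EX (done ∧ ¬active))).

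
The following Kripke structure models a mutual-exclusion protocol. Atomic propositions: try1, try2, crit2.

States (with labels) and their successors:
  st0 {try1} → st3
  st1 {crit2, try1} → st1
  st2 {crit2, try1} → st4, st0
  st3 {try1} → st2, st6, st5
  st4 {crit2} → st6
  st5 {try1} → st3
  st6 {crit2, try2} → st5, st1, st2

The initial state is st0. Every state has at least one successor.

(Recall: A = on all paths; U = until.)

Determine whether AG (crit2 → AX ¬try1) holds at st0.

No

States satisfying crit2 → AX ¬try1: {st0, st3, st4, st5}.
States satisfying AG (crit2 → AX ¬try1): ∅.
st1 is reachable from st0 and violates crit2 → AX ¬try1, so AG fails at st0.
st0 ∉ Sat(AG (crit2 → AX ¬try1)).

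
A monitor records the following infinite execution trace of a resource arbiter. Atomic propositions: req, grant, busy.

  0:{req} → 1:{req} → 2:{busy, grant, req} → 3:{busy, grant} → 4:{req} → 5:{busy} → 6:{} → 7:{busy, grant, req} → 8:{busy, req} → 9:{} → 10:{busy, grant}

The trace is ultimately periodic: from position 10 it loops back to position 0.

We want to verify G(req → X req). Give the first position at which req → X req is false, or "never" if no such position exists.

Check req → X req at each position in order: 0 ✓, 1 ✓.
At position 2 the labels are {busy, grant, req} and the next position 3 has {busy, grant}, so req → X req is false there. This is the first violation.

2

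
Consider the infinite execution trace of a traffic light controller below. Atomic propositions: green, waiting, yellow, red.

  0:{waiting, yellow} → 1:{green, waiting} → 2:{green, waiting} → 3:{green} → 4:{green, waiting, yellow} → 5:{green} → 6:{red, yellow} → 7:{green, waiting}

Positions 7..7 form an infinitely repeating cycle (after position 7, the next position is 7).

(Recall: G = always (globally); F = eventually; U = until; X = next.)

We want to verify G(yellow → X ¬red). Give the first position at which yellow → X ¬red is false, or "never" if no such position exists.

never

yellow → X ¬red holds at every position 0..7, and those are all the positions the trace ever visits, so the invariant G(yellow → X ¬red) is never violated.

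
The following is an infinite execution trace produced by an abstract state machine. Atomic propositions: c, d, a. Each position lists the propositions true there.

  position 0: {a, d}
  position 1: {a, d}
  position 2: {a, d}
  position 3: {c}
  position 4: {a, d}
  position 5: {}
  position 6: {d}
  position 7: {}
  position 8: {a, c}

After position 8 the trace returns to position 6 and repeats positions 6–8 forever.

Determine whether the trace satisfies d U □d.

Violated

Walking from position 0: at position 3, □d has not yet held and d fails, so d U □d is false.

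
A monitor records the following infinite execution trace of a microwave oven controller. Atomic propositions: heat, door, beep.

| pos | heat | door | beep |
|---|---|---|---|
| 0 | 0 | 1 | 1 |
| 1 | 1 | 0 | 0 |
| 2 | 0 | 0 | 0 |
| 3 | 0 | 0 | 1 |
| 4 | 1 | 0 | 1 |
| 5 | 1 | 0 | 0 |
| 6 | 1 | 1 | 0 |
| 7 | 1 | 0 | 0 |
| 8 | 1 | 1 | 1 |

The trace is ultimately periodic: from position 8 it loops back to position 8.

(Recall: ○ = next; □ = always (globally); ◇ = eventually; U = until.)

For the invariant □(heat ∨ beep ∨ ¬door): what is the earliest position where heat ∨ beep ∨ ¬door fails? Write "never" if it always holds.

heat ∨ beep ∨ ¬door holds at every position 0..8, and those are all the positions the trace ever visits, so the invariant □(heat ∨ beep ∨ ¬door) is never violated.

never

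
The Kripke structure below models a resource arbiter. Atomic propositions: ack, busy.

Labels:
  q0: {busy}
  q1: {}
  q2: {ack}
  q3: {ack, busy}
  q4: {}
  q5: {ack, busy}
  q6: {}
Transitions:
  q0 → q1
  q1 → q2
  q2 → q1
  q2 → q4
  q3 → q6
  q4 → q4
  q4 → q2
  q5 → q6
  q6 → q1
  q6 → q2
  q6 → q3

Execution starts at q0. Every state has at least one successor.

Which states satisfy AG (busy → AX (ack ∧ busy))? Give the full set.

{q1, q2, q4}

States satisfying busy → AX (ack ∧ busy): {q1, q2, q4, q6}.
States satisfying AG (busy → AX (ack ∧ busy)): {q1, q2, q4}.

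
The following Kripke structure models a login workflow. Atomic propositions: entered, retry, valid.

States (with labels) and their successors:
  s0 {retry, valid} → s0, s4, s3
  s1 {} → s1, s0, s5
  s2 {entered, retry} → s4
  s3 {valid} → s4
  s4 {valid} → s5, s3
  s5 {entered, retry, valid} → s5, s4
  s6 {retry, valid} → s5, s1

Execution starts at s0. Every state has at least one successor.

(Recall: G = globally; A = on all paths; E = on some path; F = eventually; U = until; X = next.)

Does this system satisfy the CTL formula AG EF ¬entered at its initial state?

Yes

States satisfying EF ¬entered: {s0, s1, s2, s3, s4, s5, s6}.
States satisfying AG EF ¬entered: {s0, s1, s2, s3, s4, s5, s6}.
Every state reachable from s0 satisfies EF ¬entered.
s0 ∈ Sat(AG EF ¬entered).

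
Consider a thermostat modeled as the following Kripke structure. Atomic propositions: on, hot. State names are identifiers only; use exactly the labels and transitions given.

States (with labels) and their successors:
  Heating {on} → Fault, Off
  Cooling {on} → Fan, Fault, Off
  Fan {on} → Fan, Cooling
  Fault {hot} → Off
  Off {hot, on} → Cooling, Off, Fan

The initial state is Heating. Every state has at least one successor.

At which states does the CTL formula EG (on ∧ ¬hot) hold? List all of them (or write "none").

{Cooling, Fan}

States satisfying on ∧ ¬hot: {Heating, Cooling, Fan}.
States satisfying EG (on ∧ ¬hot): {Cooling, Fan}.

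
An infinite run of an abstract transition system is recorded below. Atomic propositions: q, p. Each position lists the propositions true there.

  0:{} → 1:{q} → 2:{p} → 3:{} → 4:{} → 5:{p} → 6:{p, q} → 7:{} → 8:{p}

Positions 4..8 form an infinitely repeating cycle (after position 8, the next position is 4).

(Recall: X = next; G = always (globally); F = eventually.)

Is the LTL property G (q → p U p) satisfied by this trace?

q → p U p must hold at every position from 0 onward. It fails at position 1, so G (q → p U p) is false.
Positions where q holds: 1, 6.
Check p U p at each: 1→fails, 6→ok.

Violated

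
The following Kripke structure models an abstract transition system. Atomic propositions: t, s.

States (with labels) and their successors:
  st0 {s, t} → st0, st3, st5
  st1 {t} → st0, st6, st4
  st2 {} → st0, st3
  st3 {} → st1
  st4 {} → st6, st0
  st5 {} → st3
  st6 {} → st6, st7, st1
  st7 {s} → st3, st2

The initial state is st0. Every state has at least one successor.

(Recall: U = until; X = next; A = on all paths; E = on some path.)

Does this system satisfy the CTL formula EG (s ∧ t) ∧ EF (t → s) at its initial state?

Yes

States satisfying s ∧ t: {st0}.
States satisfying EG (s ∧ t): {st0}.
States satisfying t → s: {st0, st2, st3, st4, st5, st6, st7}.
States satisfying EF (t → s): {st0, st1, st2, st3, st4, st5, st6, st7}.
States satisfying EG (s ∧ t) ∧ EF (t → s): {st0}.
st0 ∈ Sat(EG (s ∧ t) ∧ EF (t → s)).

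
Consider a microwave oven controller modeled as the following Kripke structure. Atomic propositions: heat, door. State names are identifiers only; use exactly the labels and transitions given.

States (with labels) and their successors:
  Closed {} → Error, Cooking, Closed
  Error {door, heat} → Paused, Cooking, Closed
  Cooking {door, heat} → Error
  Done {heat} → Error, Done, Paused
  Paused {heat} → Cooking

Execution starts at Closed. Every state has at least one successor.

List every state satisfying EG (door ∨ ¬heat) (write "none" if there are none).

{Closed, Error, Cooking}

States satisfying door ∨ ¬heat: {Closed, Error, Cooking}.
States satisfying EG (door ∨ ¬heat): {Closed, Error, Cooking}.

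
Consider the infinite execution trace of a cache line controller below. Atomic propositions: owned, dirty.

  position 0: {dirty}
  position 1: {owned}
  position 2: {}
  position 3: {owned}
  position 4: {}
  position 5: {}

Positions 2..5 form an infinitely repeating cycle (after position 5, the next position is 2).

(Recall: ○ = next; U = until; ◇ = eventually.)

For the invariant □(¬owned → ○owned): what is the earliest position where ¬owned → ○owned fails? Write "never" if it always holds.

Check ¬owned → ○owned at each position in order: 0 ✓, 1 ✓, 2 ✓, 3 ✓.
At position 4 the labels are {} and the next position 5 has {}, so ¬owned → ○owned is false there. This is the first violation.

4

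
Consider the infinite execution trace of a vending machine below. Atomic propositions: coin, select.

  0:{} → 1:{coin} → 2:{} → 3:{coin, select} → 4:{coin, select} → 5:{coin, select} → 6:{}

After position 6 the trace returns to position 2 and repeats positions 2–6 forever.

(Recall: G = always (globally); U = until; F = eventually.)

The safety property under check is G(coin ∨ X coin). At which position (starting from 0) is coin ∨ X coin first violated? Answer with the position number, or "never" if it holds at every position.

6

Check coin ∨ X coin at each position in order: 0 ✓, 1 ✓, 2 ✓, 3 ✓, 4 ✓, 5 ✓.
At position 6 the labels are {} and the next position 2 has {}, so coin ∨ X coin is false there. This is the first violation.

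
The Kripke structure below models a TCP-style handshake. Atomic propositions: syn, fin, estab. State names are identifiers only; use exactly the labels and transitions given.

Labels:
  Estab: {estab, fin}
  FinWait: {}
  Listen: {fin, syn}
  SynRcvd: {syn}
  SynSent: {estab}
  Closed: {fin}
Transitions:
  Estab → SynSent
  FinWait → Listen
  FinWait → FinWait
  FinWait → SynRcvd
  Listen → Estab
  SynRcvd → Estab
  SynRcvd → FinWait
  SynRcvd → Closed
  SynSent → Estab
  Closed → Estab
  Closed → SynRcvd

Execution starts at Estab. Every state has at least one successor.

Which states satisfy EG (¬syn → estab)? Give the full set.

States satisfying ¬syn → estab: {Estab, Listen, SynRcvd, SynSent}.
States satisfying EG (¬syn → estab): {Estab, Listen, SynRcvd, SynSent}.

{Estab, Listen, SynRcvd, SynSent}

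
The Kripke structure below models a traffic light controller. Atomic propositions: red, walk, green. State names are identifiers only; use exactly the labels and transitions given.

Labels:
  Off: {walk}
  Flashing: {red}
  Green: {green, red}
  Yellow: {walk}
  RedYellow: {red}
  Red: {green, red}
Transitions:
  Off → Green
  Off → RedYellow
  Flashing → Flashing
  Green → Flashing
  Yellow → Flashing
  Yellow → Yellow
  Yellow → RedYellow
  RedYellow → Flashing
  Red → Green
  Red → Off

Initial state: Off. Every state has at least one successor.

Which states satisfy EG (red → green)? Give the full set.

{Yellow}

States satisfying red → green: {Off, Green, Yellow, Red}.
States satisfying EG (red → green): {Yellow}.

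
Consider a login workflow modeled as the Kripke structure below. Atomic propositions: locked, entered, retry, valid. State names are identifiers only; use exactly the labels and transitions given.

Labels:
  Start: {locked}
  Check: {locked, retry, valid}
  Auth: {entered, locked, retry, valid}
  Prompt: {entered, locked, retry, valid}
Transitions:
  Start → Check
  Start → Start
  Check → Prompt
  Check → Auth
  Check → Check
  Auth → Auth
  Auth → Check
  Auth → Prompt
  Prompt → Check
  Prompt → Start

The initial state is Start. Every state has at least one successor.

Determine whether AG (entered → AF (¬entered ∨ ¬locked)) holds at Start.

Violated

States satisfying entered → AF (¬entered ∨ ¬locked): {Start, Check, Prompt}.
States satisfying AG (entered → AF (¬entered ∨ ¬locked)): ∅.
Auth is reachable from Start and violates entered → AF (¬entered ∨ ¬locked), so AG fails at Start.
Start ∉ Sat(AG (entered → AF (¬entered ∨ ¬locked))).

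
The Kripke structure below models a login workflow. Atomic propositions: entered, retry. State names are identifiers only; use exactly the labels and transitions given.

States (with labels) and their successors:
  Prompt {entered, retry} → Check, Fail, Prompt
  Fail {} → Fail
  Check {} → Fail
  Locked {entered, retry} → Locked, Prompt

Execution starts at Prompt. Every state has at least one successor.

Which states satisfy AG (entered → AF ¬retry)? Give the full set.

States satisfying entered → AF ¬retry: {Fail, Check}.
States satisfying AG (entered → AF ¬retry): {Fail, Check}.

{Fail, Check}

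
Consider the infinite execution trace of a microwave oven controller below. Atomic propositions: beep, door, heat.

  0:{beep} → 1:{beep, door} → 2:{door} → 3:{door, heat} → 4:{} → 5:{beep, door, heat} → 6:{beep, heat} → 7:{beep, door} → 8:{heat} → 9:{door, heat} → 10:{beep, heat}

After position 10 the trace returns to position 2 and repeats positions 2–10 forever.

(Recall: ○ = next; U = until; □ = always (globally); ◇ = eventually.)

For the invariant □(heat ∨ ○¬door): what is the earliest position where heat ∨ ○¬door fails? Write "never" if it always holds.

0

At position 0 the labels are {beep} and the next position 1 has {beep, door}, so heat ∨ ○¬door is false there. This is the first violation.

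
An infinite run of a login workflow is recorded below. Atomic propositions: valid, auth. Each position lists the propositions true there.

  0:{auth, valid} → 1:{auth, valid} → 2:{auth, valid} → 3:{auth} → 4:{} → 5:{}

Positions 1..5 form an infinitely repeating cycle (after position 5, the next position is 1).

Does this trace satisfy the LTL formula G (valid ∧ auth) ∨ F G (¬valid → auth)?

Violated

valid ∧ auth must hold at every position from 0 onward. It fails at position 3, so G (valid ∧ auth) is false.
G (¬valid → auth) is false at every position 0..5, so it never becomes true and F G (¬valid → auth) fails.
At position 0: G (valid ∧ auth) is false; F G (¬valid → auth) is false; so G (valid ∧ auth) ∨ F G (¬valid → auth) is false.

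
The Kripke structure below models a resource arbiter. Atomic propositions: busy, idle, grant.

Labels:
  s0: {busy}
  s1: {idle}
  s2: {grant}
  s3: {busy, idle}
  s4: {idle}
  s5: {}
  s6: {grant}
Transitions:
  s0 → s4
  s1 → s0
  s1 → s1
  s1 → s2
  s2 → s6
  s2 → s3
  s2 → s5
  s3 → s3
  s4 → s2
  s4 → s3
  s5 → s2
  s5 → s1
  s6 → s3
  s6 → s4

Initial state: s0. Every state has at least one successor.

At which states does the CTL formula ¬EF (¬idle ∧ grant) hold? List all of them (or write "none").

States satisfying ¬idle ∧ grant: {s2, s6}.
States satisfying EF (¬idle ∧ grant): {s0, s1, s2, s4, s5, s6}.
States satisfying ¬EF (¬idle ∧ grant): {s3}.

{s3}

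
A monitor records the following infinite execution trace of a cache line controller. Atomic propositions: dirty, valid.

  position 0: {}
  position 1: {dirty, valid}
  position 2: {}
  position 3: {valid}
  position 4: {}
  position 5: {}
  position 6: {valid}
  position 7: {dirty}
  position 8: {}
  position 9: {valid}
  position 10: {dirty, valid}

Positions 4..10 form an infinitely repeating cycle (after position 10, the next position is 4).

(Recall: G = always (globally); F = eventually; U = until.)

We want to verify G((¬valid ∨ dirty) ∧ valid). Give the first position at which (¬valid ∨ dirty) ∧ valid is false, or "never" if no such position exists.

0

At position 0 the labels are {}, so (¬valid ∨ dirty) ∧ valid is false there. This is the first violation.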